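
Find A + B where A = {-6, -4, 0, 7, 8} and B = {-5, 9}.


A + B = {a + b : a ∈ A, b ∈ B}.
Enumerate all |A|·|B| = 5·2 = 10 pairs (a, b) and collect distinct sums.
a = -6: -6+-5=-11, -6+9=3
a = -4: -4+-5=-9, -4+9=5
a = 0: 0+-5=-5, 0+9=9
a = 7: 7+-5=2, 7+9=16
a = 8: 8+-5=3, 8+9=17
Collecting distinct sums: A + B = {-11, -9, -5, 2, 3, 5, 9, 16, 17}
|A + B| = 9

A + B = {-11, -9, -5, 2, 3, 5, 9, 16, 17}


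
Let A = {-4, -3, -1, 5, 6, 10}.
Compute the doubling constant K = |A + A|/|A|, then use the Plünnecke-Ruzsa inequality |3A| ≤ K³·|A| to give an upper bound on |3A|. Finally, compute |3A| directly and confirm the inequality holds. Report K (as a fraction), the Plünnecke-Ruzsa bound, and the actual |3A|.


|A| = 6.
Step 1: Compute A + A by enumerating all 36 pairs.
A + A = {-8, -7, -6, -5, -4, -2, 1, 2, 3, 4, 5, 6, 7, 9, 10, 11, 12, 15, 16, 20}, so |A + A| = 20.
Step 2: Doubling constant K = |A + A|/|A| = 20/6 = 20/6 ≈ 3.3333.
Step 3: Plünnecke-Ruzsa gives |3A| ≤ K³·|A| = (3.3333)³ · 6 ≈ 222.2222.
Step 4: Compute 3A = A + A + A directly by enumerating all triples (a,b,c) ∈ A³; |3A| = 37.
Step 5: Check 37 ≤ 222.2222? Yes ✓.

K = 20/6, Plünnecke-Ruzsa bound K³|A| ≈ 222.2222, |3A| = 37, inequality holds.


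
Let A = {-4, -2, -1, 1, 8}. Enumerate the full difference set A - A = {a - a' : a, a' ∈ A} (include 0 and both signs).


A - A = {a - a' : a, a' ∈ A}.
Compute a - a' for each ordered pair (a, a'):
a = -4: -4--4=0, -4--2=-2, -4--1=-3, -4-1=-5, -4-8=-12
a = -2: -2--4=2, -2--2=0, -2--1=-1, -2-1=-3, -2-8=-10
a = -1: -1--4=3, -1--2=1, -1--1=0, -1-1=-2, -1-8=-9
a = 1: 1--4=5, 1--2=3, 1--1=2, 1-1=0, 1-8=-7
a = 8: 8--4=12, 8--2=10, 8--1=9, 8-1=7, 8-8=0
Collecting distinct values (and noting 0 appears from a-a):
A - A = {-12, -10, -9, -7, -5, -3, -2, -1, 0, 1, 2, 3, 5, 7, 9, 10, 12}
|A - A| = 17

A - A = {-12, -10, -9, -7, -5, -3, -2, -1, 0, 1, 2, 3, 5, 7, 9, 10, 12}


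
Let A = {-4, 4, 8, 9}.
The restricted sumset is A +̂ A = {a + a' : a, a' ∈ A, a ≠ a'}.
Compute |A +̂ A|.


Restricted sumset: A +̂ A = {a + a' : a ∈ A, a' ∈ A, a ≠ a'}.
Equivalently, take A + A and drop any sum 2a that is achievable ONLY as a + a for a ∈ A (i.e. sums representable only with equal summands).
Enumerate pairs (a, a') with a < a' (symmetric, so each unordered pair gives one sum; this covers all a ≠ a'):
  -4 + 4 = 0
  -4 + 8 = 4
  -4 + 9 = 5
  4 + 8 = 12
  4 + 9 = 13
  8 + 9 = 17
Collected distinct sums: {0, 4, 5, 12, 13, 17}
|A +̂ A| = 6
(Reference bound: |A +̂ A| ≥ 2|A| - 3 for |A| ≥ 2, with |A| = 4 giving ≥ 5.)

|A +̂ A| = 6


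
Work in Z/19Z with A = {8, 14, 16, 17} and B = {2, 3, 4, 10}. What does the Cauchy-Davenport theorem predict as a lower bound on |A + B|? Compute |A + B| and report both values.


Cauchy-Davenport: |A + B| ≥ min(p, |A| + |B| - 1) for A, B nonempty in Z/pZ.
|A| = 4, |B| = 4, p = 19.
CD lower bound = min(19, 4 + 4 - 1) = min(19, 7) = 7.
Compute A + B mod 19 directly:
a = 8: 8+2=10, 8+3=11, 8+4=12, 8+10=18
a = 14: 14+2=16, 14+3=17, 14+4=18, 14+10=5
a = 16: 16+2=18, 16+3=0, 16+4=1, 16+10=7
a = 17: 17+2=0, 17+3=1, 17+4=2, 17+10=8
A + B = {0, 1, 2, 5, 7, 8, 10, 11, 12, 16, 17, 18}, so |A + B| = 12.
Verify: 12 ≥ 7? Yes ✓.

CD lower bound = 7, actual |A + B| = 12.


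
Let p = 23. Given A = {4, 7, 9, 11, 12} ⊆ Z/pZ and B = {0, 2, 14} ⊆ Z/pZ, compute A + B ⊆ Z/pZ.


Work in Z/23Z: reduce every sum a + b modulo 23.
Enumerate all 15 pairs:
a = 4: 4+0=4, 4+2=6, 4+14=18
a = 7: 7+0=7, 7+2=9, 7+14=21
a = 9: 9+0=9, 9+2=11, 9+14=0
a = 11: 11+0=11, 11+2=13, 11+14=2
a = 12: 12+0=12, 12+2=14, 12+14=3
Distinct residues collected: {0, 2, 3, 4, 6, 7, 9, 11, 12, 13, 14, 18, 21}
|A + B| = 13 (out of 23 total residues).

A + B = {0, 2, 3, 4, 6, 7, 9, 11, 12, 13, 14, 18, 21}


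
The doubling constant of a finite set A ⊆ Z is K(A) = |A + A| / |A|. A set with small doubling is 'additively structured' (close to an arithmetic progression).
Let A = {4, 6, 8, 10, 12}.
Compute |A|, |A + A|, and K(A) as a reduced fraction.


|A| = 5.
Compute A + A by enumerating all 25 pairs.
A + A = {8, 10, 12, 14, 16, 18, 20, 22, 24}, so |A + A| = 9.
K = |A + A| / |A| = 9/5 (already in lowest terms) ≈ 1.8000.
Reference: AP of size 5 gives K = 9/5 ≈ 1.8000; a fully generic set of size 5 gives K ≈ 3.0000.

|A| = 5, |A + A| = 9, K = 9/5.


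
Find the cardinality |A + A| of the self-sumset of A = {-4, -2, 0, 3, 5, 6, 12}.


A + A = {a + a' : a, a' ∈ A}; |A| = 7.
General bounds: 2|A| - 1 ≤ |A + A| ≤ |A|(|A|+1)/2, i.e. 13 ≤ |A + A| ≤ 28.
Lower bound 2|A|-1 is attained iff A is an arithmetic progression.
Enumerate sums a + a' for a ≤ a' (symmetric, so this suffices):
a = -4: -4+-4=-8, -4+-2=-6, -4+0=-4, -4+3=-1, -4+5=1, -4+6=2, -4+12=8
a = -2: -2+-2=-4, -2+0=-2, -2+3=1, -2+5=3, -2+6=4, -2+12=10
a = 0: 0+0=0, 0+3=3, 0+5=5, 0+6=6, 0+12=12
a = 3: 3+3=6, 3+5=8, 3+6=9, 3+12=15
a = 5: 5+5=10, 5+6=11, 5+12=17
a = 6: 6+6=12, 6+12=18
a = 12: 12+12=24
Distinct sums: {-8, -6, -4, -2, -1, 0, 1, 2, 3, 4, 5, 6, 8, 9, 10, 11, 12, 15, 17, 18, 24}
|A + A| = 21

|A + A| = 21


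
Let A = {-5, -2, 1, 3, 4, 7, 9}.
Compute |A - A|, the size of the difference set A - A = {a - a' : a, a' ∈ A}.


A - A = {a - a' : a, a' ∈ A}; |A| = 7.
Bounds: 2|A|-1 ≤ |A - A| ≤ |A|² - |A| + 1, i.e. 13 ≤ |A - A| ≤ 43.
Note: 0 ∈ A - A always (from a - a). The set is symmetric: if d ∈ A - A then -d ∈ A - A.
Enumerate nonzero differences d = a - a' with a > a' (then include -d):
Positive differences: {1, 2, 3, 4, 5, 6, 8, 9, 11, 12, 14}
Full difference set: {0} ∪ (positive diffs) ∪ (negative diffs).
|A - A| = 1 + 2·11 = 23 (matches direct enumeration: 23).

|A - A| = 23


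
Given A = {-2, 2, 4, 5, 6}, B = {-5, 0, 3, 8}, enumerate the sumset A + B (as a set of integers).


A + B = {a + b : a ∈ A, b ∈ B}.
Enumerate all |A|·|B| = 5·4 = 20 pairs (a, b) and collect distinct sums.
a = -2: -2+-5=-7, -2+0=-2, -2+3=1, -2+8=6
a = 2: 2+-5=-3, 2+0=2, 2+3=5, 2+8=10
a = 4: 4+-5=-1, 4+0=4, 4+3=7, 4+8=12
a = 5: 5+-5=0, 5+0=5, 5+3=8, 5+8=13
a = 6: 6+-5=1, 6+0=6, 6+3=9, 6+8=14
Collecting distinct sums: A + B = {-7, -3, -2, -1, 0, 1, 2, 4, 5, 6, 7, 8, 9, 10, 12, 13, 14}
|A + B| = 17

A + B = {-7, -3, -2, -1, 0, 1, 2, 4, 5, 6, 7, 8, 9, 10, 12, 13, 14}


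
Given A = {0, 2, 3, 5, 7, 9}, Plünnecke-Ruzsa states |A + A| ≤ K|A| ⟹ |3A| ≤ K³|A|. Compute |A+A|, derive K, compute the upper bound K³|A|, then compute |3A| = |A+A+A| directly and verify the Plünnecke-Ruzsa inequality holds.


|A| = 6.
Step 1: Compute A + A by enumerating all 36 pairs.
A + A = {0, 2, 3, 4, 5, 6, 7, 8, 9, 10, 11, 12, 14, 16, 18}, so |A + A| = 15.
Step 2: Doubling constant K = |A + A|/|A| = 15/6 = 15/6 ≈ 2.5000.
Step 3: Plünnecke-Ruzsa gives |3A| ≤ K³·|A| = (2.5000)³ · 6 ≈ 93.7500.
Step 4: Compute 3A = A + A + A directly by enumerating all triples (a,b,c) ∈ A³; |3A| = 24.
Step 5: Check 24 ≤ 93.7500? Yes ✓.

K = 15/6, Plünnecke-Ruzsa bound K³|A| ≈ 93.7500, |3A| = 24, inequality holds.


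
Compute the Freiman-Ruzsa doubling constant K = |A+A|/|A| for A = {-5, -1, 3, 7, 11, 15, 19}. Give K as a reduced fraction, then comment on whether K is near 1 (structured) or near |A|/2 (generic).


|A| = 7.
Compute A + A by enumerating all 49 pairs.
A + A = {-10, -6, -2, 2, 6, 10, 14, 18, 22, 26, 30, 34, 38}, so |A + A| = 13.
K = |A + A| / |A| = 13/7 (already in lowest terms) ≈ 1.8571.
Reference: AP of size 7 gives K = 13/7 ≈ 1.8571; a fully generic set of size 7 gives K ≈ 4.0000.

|A| = 7, |A + A| = 13, K = 13/7.


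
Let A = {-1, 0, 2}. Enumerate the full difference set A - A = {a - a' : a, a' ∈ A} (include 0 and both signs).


A - A = {a - a' : a, a' ∈ A}.
Compute a - a' for each ordered pair (a, a'):
a = -1: -1--1=0, -1-0=-1, -1-2=-3
a = 0: 0--1=1, 0-0=0, 0-2=-2
a = 2: 2--1=3, 2-0=2, 2-2=0
Collecting distinct values (and noting 0 appears from a-a):
A - A = {-3, -2, -1, 0, 1, 2, 3}
|A - A| = 7

A - A = {-3, -2, -1, 0, 1, 2, 3}


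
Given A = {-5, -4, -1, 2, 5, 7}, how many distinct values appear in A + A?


A + A = {a + a' : a, a' ∈ A}; |A| = 6.
General bounds: 2|A| - 1 ≤ |A + A| ≤ |A|(|A|+1)/2, i.e. 11 ≤ |A + A| ≤ 21.
Lower bound 2|A|-1 is attained iff A is an arithmetic progression.
Enumerate sums a + a' for a ≤ a' (symmetric, so this suffices):
a = -5: -5+-5=-10, -5+-4=-9, -5+-1=-6, -5+2=-3, -5+5=0, -5+7=2
a = -4: -4+-4=-8, -4+-1=-5, -4+2=-2, -4+5=1, -4+7=3
a = -1: -1+-1=-2, -1+2=1, -1+5=4, -1+7=6
a = 2: 2+2=4, 2+5=7, 2+7=9
a = 5: 5+5=10, 5+7=12
a = 7: 7+7=14
Distinct sums: {-10, -9, -8, -6, -5, -3, -2, 0, 1, 2, 3, 4, 6, 7, 9, 10, 12, 14}
|A + A| = 18

|A + A| = 18


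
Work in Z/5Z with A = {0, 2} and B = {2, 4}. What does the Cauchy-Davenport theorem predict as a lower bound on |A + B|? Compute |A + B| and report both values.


Cauchy-Davenport: |A + B| ≥ min(p, |A| + |B| - 1) for A, B nonempty in Z/pZ.
|A| = 2, |B| = 2, p = 5.
CD lower bound = min(5, 2 + 2 - 1) = min(5, 3) = 3.
Compute A + B mod 5 directly:
a = 0: 0+2=2, 0+4=4
a = 2: 2+2=4, 2+4=1
A + B = {1, 2, 4}, so |A + B| = 3.
Verify: 3 ≥ 3? Yes ✓.

CD lower bound = 3, actual |A + B| = 3.


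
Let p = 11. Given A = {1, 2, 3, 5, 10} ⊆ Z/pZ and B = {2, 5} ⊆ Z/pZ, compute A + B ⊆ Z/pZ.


Work in Z/11Z: reduce every sum a + b modulo 11.
Enumerate all 10 pairs:
a = 1: 1+2=3, 1+5=6
a = 2: 2+2=4, 2+5=7
a = 3: 3+2=5, 3+5=8
a = 5: 5+2=7, 5+5=10
a = 10: 10+2=1, 10+5=4
Distinct residues collected: {1, 3, 4, 5, 6, 7, 8, 10}
|A + B| = 8 (out of 11 total residues).

A + B = {1, 3, 4, 5, 6, 7, 8, 10}


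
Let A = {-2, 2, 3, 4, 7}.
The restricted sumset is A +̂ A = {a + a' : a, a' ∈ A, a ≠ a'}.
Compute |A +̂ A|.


Restricted sumset: A +̂ A = {a + a' : a ∈ A, a' ∈ A, a ≠ a'}.
Equivalently, take A + A and drop any sum 2a that is achievable ONLY as a + a for a ∈ A (i.e. sums representable only with equal summands).
Enumerate pairs (a, a') with a < a' (symmetric, so each unordered pair gives one sum; this covers all a ≠ a'):
  -2 + 2 = 0
  -2 + 3 = 1
  -2 + 4 = 2
  -2 + 7 = 5
  2 + 3 = 5
  2 + 4 = 6
  2 + 7 = 9
  3 + 4 = 7
  3 + 7 = 10
  4 + 7 = 11
Collected distinct sums: {0, 1, 2, 5, 6, 7, 9, 10, 11}
|A +̂ A| = 9
(Reference bound: |A +̂ A| ≥ 2|A| - 3 for |A| ≥ 2, with |A| = 5 giving ≥ 7.)

|A +̂ A| = 9


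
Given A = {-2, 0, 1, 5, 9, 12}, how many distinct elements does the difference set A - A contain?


A - A = {a - a' : a, a' ∈ A}; |A| = 6.
Bounds: 2|A|-1 ≤ |A - A| ≤ |A|² - |A| + 1, i.e. 11 ≤ |A - A| ≤ 31.
Note: 0 ∈ A - A always (from a - a). The set is symmetric: if d ∈ A - A then -d ∈ A - A.
Enumerate nonzero differences d = a - a' with a > a' (then include -d):
Positive differences: {1, 2, 3, 4, 5, 7, 8, 9, 11, 12, 14}
Full difference set: {0} ∪ (positive diffs) ∪ (negative diffs).
|A - A| = 1 + 2·11 = 23 (matches direct enumeration: 23).

|A - A| = 23


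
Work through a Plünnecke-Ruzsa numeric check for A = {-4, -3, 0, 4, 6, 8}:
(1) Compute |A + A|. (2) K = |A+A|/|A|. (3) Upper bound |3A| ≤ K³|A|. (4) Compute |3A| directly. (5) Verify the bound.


|A| = 6.
Step 1: Compute A + A by enumerating all 36 pairs.
A + A = {-8, -7, -6, -4, -3, 0, 1, 2, 3, 4, 5, 6, 8, 10, 12, 14, 16}, so |A + A| = 17.
Step 2: Doubling constant K = |A + A|/|A| = 17/6 = 17/6 ≈ 2.8333.
Step 3: Plünnecke-Ruzsa gives |3A| ≤ K³·|A| = (2.8333)³ · 6 ≈ 136.4722.
Step 4: Compute 3A = A + A + A directly by enumerating all triples (a,b,c) ∈ A³; |3A| = 31.
Step 5: Check 31 ≤ 136.4722? Yes ✓.

K = 17/6, Plünnecke-Ruzsa bound K³|A| ≈ 136.4722, |3A| = 31, inequality holds.


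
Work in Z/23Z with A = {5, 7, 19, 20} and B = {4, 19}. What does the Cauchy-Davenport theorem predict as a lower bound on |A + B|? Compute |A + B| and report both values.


Cauchy-Davenport: |A + B| ≥ min(p, |A| + |B| - 1) for A, B nonempty in Z/pZ.
|A| = 4, |B| = 2, p = 23.
CD lower bound = min(23, 4 + 2 - 1) = min(23, 5) = 5.
Compute A + B mod 23 directly:
a = 5: 5+4=9, 5+19=1
a = 7: 7+4=11, 7+19=3
a = 19: 19+4=0, 19+19=15
a = 20: 20+4=1, 20+19=16
A + B = {0, 1, 3, 9, 11, 15, 16}, so |A + B| = 7.
Verify: 7 ≥ 5? Yes ✓.

CD lower bound = 5, actual |A + B| = 7.


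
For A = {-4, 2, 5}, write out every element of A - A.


A - A = {a - a' : a, a' ∈ A}.
Compute a - a' for each ordered pair (a, a'):
a = -4: -4--4=0, -4-2=-6, -4-5=-9
a = 2: 2--4=6, 2-2=0, 2-5=-3
a = 5: 5--4=9, 5-2=3, 5-5=0
Collecting distinct values (and noting 0 appears from a-a):
A - A = {-9, -6, -3, 0, 3, 6, 9}
|A - A| = 7

A - A = {-9, -6, -3, 0, 3, 6, 9}


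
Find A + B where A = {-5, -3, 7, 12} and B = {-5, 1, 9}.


A + B = {a + b : a ∈ A, b ∈ B}.
Enumerate all |A|·|B| = 4·3 = 12 pairs (a, b) and collect distinct sums.
a = -5: -5+-5=-10, -5+1=-4, -5+9=4
a = -3: -3+-5=-8, -3+1=-2, -3+9=6
a = 7: 7+-5=2, 7+1=8, 7+9=16
a = 12: 12+-5=7, 12+1=13, 12+9=21
Collecting distinct sums: A + B = {-10, -8, -4, -2, 2, 4, 6, 7, 8, 13, 16, 21}
|A + B| = 12

A + B = {-10, -8, -4, -2, 2, 4, 6, 7, 8, 13, 16, 21}


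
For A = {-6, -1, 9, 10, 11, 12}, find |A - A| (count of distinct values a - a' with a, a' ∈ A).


A - A = {a - a' : a, a' ∈ A}; |A| = 6.
Bounds: 2|A|-1 ≤ |A - A| ≤ |A|² - |A| + 1, i.e. 11 ≤ |A - A| ≤ 31.
Note: 0 ∈ A - A always (from a - a). The set is symmetric: if d ∈ A - A then -d ∈ A - A.
Enumerate nonzero differences d = a - a' with a > a' (then include -d):
Positive differences: {1, 2, 3, 5, 10, 11, 12, 13, 15, 16, 17, 18}
Full difference set: {0} ∪ (positive diffs) ∪ (negative diffs).
|A - A| = 1 + 2·12 = 25 (matches direct enumeration: 25).

|A - A| = 25


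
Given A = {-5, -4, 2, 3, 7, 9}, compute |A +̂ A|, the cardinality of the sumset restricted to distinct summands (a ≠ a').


Restricted sumset: A +̂ A = {a + a' : a ∈ A, a' ∈ A, a ≠ a'}.
Equivalently, take A + A and drop any sum 2a that is achievable ONLY as a + a for a ∈ A (i.e. sums representable only with equal summands).
Enumerate pairs (a, a') with a < a' (symmetric, so each unordered pair gives one sum; this covers all a ≠ a'):
  -5 + -4 = -9
  -5 + 2 = -3
  -5 + 3 = -2
  -5 + 7 = 2
  -5 + 9 = 4
  -4 + 2 = -2
  -4 + 3 = -1
  -4 + 7 = 3
  -4 + 9 = 5
  2 + 3 = 5
  2 + 7 = 9
  2 + 9 = 11
  3 + 7 = 10
  3 + 9 = 12
  7 + 9 = 16
Collected distinct sums: {-9, -3, -2, -1, 2, 3, 4, 5, 9, 10, 11, 12, 16}
|A +̂ A| = 13
(Reference bound: |A +̂ A| ≥ 2|A| - 3 for |A| ≥ 2, with |A| = 6 giving ≥ 9.)

|A +̂ A| = 13


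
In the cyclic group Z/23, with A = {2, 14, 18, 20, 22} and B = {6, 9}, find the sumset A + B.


Work in Z/23Z: reduce every sum a + b modulo 23.
Enumerate all 10 pairs:
a = 2: 2+6=8, 2+9=11
a = 14: 14+6=20, 14+9=0
a = 18: 18+6=1, 18+9=4
a = 20: 20+6=3, 20+9=6
a = 22: 22+6=5, 22+9=8
Distinct residues collected: {0, 1, 3, 4, 5, 6, 8, 11, 20}
|A + B| = 9 (out of 23 total residues).

A + B = {0, 1, 3, 4, 5, 6, 8, 11, 20}


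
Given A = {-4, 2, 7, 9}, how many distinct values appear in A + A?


A + A = {a + a' : a, a' ∈ A}; |A| = 4.
General bounds: 2|A| - 1 ≤ |A + A| ≤ |A|(|A|+1)/2, i.e. 7 ≤ |A + A| ≤ 10.
Lower bound 2|A|-1 is attained iff A is an arithmetic progression.
Enumerate sums a + a' for a ≤ a' (symmetric, so this suffices):
a = -4: -4+-4=-8, -4+2=-2, -4+7=3, -4+9=5
a = 2: 2+2=4, 2+7=9, 2+9=11
a = 7: 7+7=14, 7+9=16
a = 9: 9+9=18
Distinct sums: {-8, -2, 3, 4, 5, 9, 11, 14, 16, 18}
|A + A| = 10

|A + A| = 10


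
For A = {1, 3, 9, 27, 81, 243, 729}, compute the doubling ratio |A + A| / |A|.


|A| = 7.
Compute A + A by enumerating all 49 pairs.
A + A = {2, 4, 6, 10, 12, 18, 28, 30, 36, 54, 82, 84, 90, 108, 162, 244, 246, 252, 270, 324, 486, 730, 732, 738, 756, 810, 972, 1458}, so |A + A| = 28.
K = |A + A| / |A| = 28/7 = 4/1 ≈ 4.0000.
Reference: AP of size 7 gives K = 13/7 ≈ 1.8571; a fully generic set of size 7 gives K ≈ 4.0000.

|A| = 7, |A + A| = 28, K = 28/7 = 4/1.


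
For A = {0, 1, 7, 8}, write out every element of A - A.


A - A = {a - a' : a, a' ∈ A}.
Compute a - a' for each ordered pair (a, a'):
a = 0: 0-0=0, 0-1=-1, 0-7=-7, 0-8=-8
a = 1: 1-0=1, 1-1=0, 1-7=-6, 1-8=-7
a = 7: 7-0=7, 7-1=6, 7-7=0, 7-8=-1
a = 8: 8-0=8, 8-1=7, 8-7=1, 8-8=0
Collecting distinct values (and noting 0 appears from a-a):
A - A = {-8, -7, -6, -1, 0, 1, 6, 7, 8}
|A - A| = 9

A - A = {-8, -7, -6, -1, 0, 1, 6, 7, 8}


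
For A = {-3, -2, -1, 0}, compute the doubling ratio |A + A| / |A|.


|A| = 4.
Compute A + A by enumerating all 16 pairs.
A + A = {-6, -5, -4, -3, -2, -1, 0}, so |A + A| = 7.
K = |A + A| / |A| = 7/4 (already in lowest terms) ≈ 1.7500.
Reference: AP of size 4 gives K = 7/4 ≈ 1.7500; a fully generic set of size 4 gives K ≈ 2.5000.

|A| = 4, |A + A| = 7, K = 7/4.


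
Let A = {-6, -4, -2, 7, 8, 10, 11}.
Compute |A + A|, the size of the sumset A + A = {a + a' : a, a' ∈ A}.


A + A = {a + a' : a, a' ∈ A}; |A| = 7.
General bounds: 2|A| - 1 ≤ |A + A| ≤ |A|(|A|+1)/2, i.e. 13 ≤ |A + A| ≤ 28.
Lower bound 2|A|-1 is attained iff A is an arithmetic progression.
Enumerate sums a + a' for a ≤ a' (symmetric, so this suffices):
a = -6: -6+-6=-12, -6+-4=-10, -6+-2=-8, -6+7=1, -6+8=2, -6+10=4, -6+11=5
a = -4: -4+-4=-8, -4+-2=-6, -4+7=3, -4+8=4, -4+10=6, -4+11=7
a = -2: -2+-2=-4, -2+7=5, -2+8=6, -2+10=8, -2+11=9
a = 7: 7+7=14, 7+8=15, 7+10=17, 7+11=18
a = 8: 8+8=16, 8+10=18, 8+11=19
a = 10: 10+10=20, 10+11=21
a = 11: 11+11=22
Distinct sums: {-12, -10, -8, -6, -4, 1, 2, 3, 4, 5, 6, 7, 8, 9, 14, 15, 16, 17, 18, 19, 20, 21, 22}
|A + A| = 23

|A + A| = 23


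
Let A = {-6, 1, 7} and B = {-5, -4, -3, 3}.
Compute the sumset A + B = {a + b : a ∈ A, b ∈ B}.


A + B = {a + b : a ∈ A, b ∈ B}.
Enumerate all |A|·|B| = 3·4 = 12 pairs (a, b) and collect distinct sums.
a = -6: -6+-5=-11, -6+-4=-10, -6+-3=-9, -6+3=-3
a = 1: 1+-5=-4, 1+-4=-3, 1+-3=-2, 1+3=4
a = 7: 7+-5=2, 7+-4=3, 7+-3=4, 7+3=10
Collecting distinct sums: A + B = {-11, -10, -9, -4, -3, -2, 2, 3, 4, 10}
|A + B| = 10

A + B = {-11, -10, -9, -4, -3, -2, 2, 3, 4, 10}


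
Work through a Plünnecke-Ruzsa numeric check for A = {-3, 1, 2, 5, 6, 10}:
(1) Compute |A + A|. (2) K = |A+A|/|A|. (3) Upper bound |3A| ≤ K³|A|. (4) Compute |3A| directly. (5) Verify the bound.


|A| = 6.
Step 1: Compute A + A by enumerating all 36 pairs.
A + A = {-6, -2, -1, 2, 3, 4, 6, 7, 8, 10, 11, 12, 15, 16, 20}, so |A + A| = 15.
Step 2: Doubling constant K = |A + A|/|A| = 15/6 = 15/6 ≈ 2.5000.
Step 3: Plünnecke-Ruzsa gives |3A| ≤ K³·|A| = (2.5000)³ · 6 ≈ 93.7500.
Step 4: Compute 3A = A + A + A directly by enumerating all triples (a,b,c) ∈ A³; |3A| = 28.
Step 5: Check 28 ≤ 93.7500? Yes ✓.

K = 15/6, Plünnecke-Ruzsa bound K³|A| ≈ 93.7500, |3A| = 28, inequality holds.


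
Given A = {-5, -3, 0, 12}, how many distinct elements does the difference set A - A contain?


A - A = {a - a' : a, a' ∈ A}; |A| = 4.
Bounds: 2|A|-1 ≤ |A - A| ≤ |A|² - |A| + 1, i.e. 7 ≤ |A - A| ≤ 13.
Note: 0 ∈ A - A always (from a - a). The set is symmetric: if d ∈ A - A then -d ∈ A - A.
Enumerate nonzero differences d = a - a' with a > a' (then include -d):
Positive differences: {2, 3, 5, 12, 15, 17}
Full difference set: {0} ∪ (positive diffs) ∪ (negative diffs).
|A - A| = 1 + 2·6 = 13 (matches direct enumeration: 13).

|A - A| = 13


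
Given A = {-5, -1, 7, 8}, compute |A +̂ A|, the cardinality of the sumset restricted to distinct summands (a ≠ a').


Restricted sumset: A +̂ A = {a + a' : a ∈ A, a' ∈ A, a ≠ a'}.
Equivalently, take A + A and drop any sum 2a that is achievable ONLY as a + a for a ∈ A (i.e. sums representable only with equal summands).
Enumerate pairs (a, a') with a < a' (symmetric, so each unordered pair gives one sum; this covers all a ≠ a'):
  -5 + -1 = -6
  -5 + 7 = 2
  -5 + 8 = 3
  -1 + 7 = 6
  -1 + 8 = 7
  7 + 8 = 15
Collected distinct sums: {-6, 2, 3, 6, 7, 15}
|A +̂ A| = 6
(Reference bound: |A +̂ A| ≥ 2|A| - 3 for |A| ≥ 2, with |A| = 4 giving ≥ 5.)

|A +̂ A| = 6


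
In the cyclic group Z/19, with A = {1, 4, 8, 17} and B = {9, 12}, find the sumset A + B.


Work in Z/19Z: reduce every sum a + b modulo 19.
Enumerate all 8 pairs:
a = 1: 1+9=10, 1+12=13
a = 4: 4+9=13, 4+12=16
a = 8: 8+9=17, 8+12=1
a = 17: 17+9=7, 17+12=10
Distinct residues collected: {1, 7, 10, 13, 16, 17}
|A + B| = 6 (out of 19 total residues).

A + B = {1, 7, 10, 13, 16, 17}


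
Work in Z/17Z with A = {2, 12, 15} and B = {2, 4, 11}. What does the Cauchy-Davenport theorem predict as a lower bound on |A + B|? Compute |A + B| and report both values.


Cauchy-Davenport: |A + B| ≥ min(p, |A| + |B| - 1) for A, B nonempty in Z/pZ.
|A| = 3, |B| = 3, p = 17.
CD lower bound = min(17, 3 + 3 - 1) = min(17, 5) = 5.
Compute A + B mod 17 directly:
a = 2: 2+2=4, 2+4=6, 2+11=13
a = 12: 12+2=14, 12+4=16, 12+11=6
a = 15: 15+2=0, 15+4=2, 15+11=9
A + B = {0, 2, 4, 6, 9, 13, 14, 16}, so |A + B| = 8.
Verify: 8 ≥ 5? Yes ✓.

CD lower bound = 5, actual |A + B| = 8.


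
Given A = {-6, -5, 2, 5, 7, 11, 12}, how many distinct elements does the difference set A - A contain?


A - A = {a - a' : a, a' ∈ A}; |A| = 7.
Bounds: 2|A|-1 ≤ |A - A| ≤ |A|² - |A| + 1, i.e. 13 ≤ |A - A| ≤ 43.
Note: 0 ∈ A - A always (from a - a). The set is symmetric: if d ∈ A - A then -d ∈ A - A.
Enumerate nonzero differences d = a - a' with a > a' (then include -d):
Positive differences: {1, 2, 3, 4, 5, 6, 7, 8, 9, 10, 11, 12, 13, 16, 17, 18}
Full difference set: {0} ∪ (positive diffs) ∪ (negative diffs).
|A - A| = 1 + 2·16 = 33 (matches direct enumeration: 33).

|A - A| = 33


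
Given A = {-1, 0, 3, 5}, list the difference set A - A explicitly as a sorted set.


A - A = {a - a' : a, a' ∈ A}.
Compute a - a' for each ordered pair (a, a'):
a = -1: -1--1=0, -1-0=-1, -1-3=-4, -1-5=-6
a = 0: 0--1=1, 0-0=0, 0-3=-3, 0-5=-5
a = 3: 3--1=4, 3-0=3, 3-3=0, 3-5=-2
a = 5: 5--1=6, 5-0=5, 5-3=2, 5-5=0
Collecting distinct values (and noting 0 appears from a-a):
A - A = {-6, -5, -4, -3, -2, -1, 0, 1, 2, 3, 4, 5, 6}
|A - A| = 13

A - A = {-6, -5, -4, -3, -2, -1, 0, 1, 2, 3, 4, 5, 6}


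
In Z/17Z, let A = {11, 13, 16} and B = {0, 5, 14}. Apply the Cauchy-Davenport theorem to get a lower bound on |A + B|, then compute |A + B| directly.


Cauchy-Davenport: |A + B| ≥ min(p, |A| + |B| - 1) for A, B nonempty in Z/pZ.
|A| = 3, |B| = 3, p = 17.
CD lower bound = min(17, 3 + 3 - 1) = min(17, 5) = 5.
Compute A + B mod 17 directly:
a = 11: 11+0=11, 11+5=16, 11+14=8
a = 13: 13+0=13, 13+5=1, 13+14=10
a = 16: 16+0=16, 16+5=4, 16+14=13
A + B = {1, 4, 8, 10, 11, 13, 16}, so |A + B| = 7.
Verify: 7 ≥ 5? Yes ✓.

CD lower bound = 5, actual |A + B| = 7.


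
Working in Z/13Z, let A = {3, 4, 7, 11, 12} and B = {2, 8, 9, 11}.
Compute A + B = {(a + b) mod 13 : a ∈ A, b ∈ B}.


Work in Z/13Z: reduce every sum a + b modulo 13.
Enumerate all 20 pairs:
a = 3: 3+2=5, 3+8=11, 3+9=12, 3+11=1
a = 4: 4+2=6, 4+8=12, 4+9=0, 4+11=2
a = 7: 7+2=9, 7+8=2, 7+9=3, 7+11=5
a = 11: 11+2=0, 11+8=6, 11+9=7, 11+11=9
a = 12: 12+2=1, 12+8=7, 12+9=8, 12+11=10
Distinct residues collected: {0, 1, 2, 3, 5, 6, 7, 8, 9, 10, 11, 12}
|A + B| = 12 (out of 13 total residues).

A + B = {0, 1, 2, 3, 5, 6, 7, 8, 9, 10, 11, 12}


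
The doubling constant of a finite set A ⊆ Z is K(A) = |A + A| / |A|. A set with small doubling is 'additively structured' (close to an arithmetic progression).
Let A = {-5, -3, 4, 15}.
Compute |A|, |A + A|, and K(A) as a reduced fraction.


|A| = 4.
Compute A + A by enumerating all 16 pairs.
A + A = {-10, -8, -6, -1, 1, 8, 10, 12, 19, 30}, so |A + A| = 10.
K = |A + A| / |A| = 10/4 = 5/2 ≈ 2.5000.
Reference: AP of size 4 gives K = 7/4 ≈ 1.7500; a fully generic set of size 4 gives K ≈ 2.5000.

|A| = 4, |A + A| = 10, K = 10/4 = 5/2.


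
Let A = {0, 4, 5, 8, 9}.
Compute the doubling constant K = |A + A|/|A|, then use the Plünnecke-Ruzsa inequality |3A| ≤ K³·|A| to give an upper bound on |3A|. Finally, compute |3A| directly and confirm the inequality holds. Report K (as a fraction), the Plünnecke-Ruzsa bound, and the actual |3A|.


|A| = 5.
Step 1: Compute A + A by enumerating all 25 pairs.
A + A = {0, 4, 5, 8, 9, 10, 12, 13, 14, 16, 17, 18}, so |A + A| = 12.
Step 2: Doubling constant K = |A + A|/|A| = 12/5 = 12/5 ≈ 2.4000.
Step 3: Plünnecke-Ruzsa gives |3A| ≤ K³·|A| = (2.4000)³ · 5 ≈ 69.1200.
Step 4: Compute 3A = A + A + A directly by enumerating all triples (a,b,c) ∈ A³; |3A| = 22.
Step 5: Check 22 ≤ 69.1200? Yes ✓.

K = 12/5, Plünnecke-Ruzsa bound K³|A| ≈ 69.1200, |3A| = 22, inequality holds.


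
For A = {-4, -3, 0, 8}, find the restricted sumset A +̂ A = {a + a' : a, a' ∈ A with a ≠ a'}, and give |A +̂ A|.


Restricted sumset: A +̂ A = {a + a' : a ∈ A, a' ∈ A, a ≠ a'}.
Equivalently, take A + A and drop any sum 2a that is achievable ONLY as a + a for a ∈ A (i.e. sums representable only with equal summands).
Enumerate pairs (a, a') with a < a' (symmetric, so each unordered pair gives one sum; this covers all a ≠ a'):
  -4 + -3 = -7
  -4 + 0 = -4
  -4 + 8 = 4
  -3 + 0 = -3
  -3 + 8 = 5
  0 + 8 = 8
Collected distinct sums: {-7, -4, -3, 4, 5, 8}
|A +̂ A| = 6
(Reference bound: |A +̂ A| ≥ 2|A| - 3 for |A| ≥ 2, with |A| = 4 giving ≥ 5.)

|A +̂ A| = 6


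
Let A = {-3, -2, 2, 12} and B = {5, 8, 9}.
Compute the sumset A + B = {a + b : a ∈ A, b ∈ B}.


A + B = {a + b : a ∈ A, b ∈ B}.
Enumerate all |A|·|B| = 4·3 = 12 pairs (a, b) and collect distinct sums.
a = -3: -3+5=2, -3+8=5, -3+9=6
a = -2: -2+5=3, -2+8=6, -2+9=7
a = 2: 2+5=7, 2+8=10, 2+9=11
a = 12: 12+5=17, 12+8=20, 12+9=21
Collecting distinct sums: A + B = {2, 3, 5, 6, 7, 10, 11, 17, 20, 21}
|A + B| = 10

A + B = {2, 3, 5, 6, 7, 10, 11, 17, 20, 21}


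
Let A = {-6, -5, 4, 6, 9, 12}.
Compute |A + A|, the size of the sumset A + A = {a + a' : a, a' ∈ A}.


A + A = {a + a' : a, a' ∈ A}; |A| = 6.
General bounds: 2|A| - 1 ≤ |A + A| ≤ |A|(|A|+1)/2, i.e. 11 ≤ |A + A| ≤ 21.
Lower bound 2|A|-1 is attained iff A is an arithmetic progression.
Enumerate sums a + a' for a ≤ a' (symmetric, so this suffices):
a = -6: -6+-6=-12, -6+-5=-11, -6+4=-2, -6+6=0, -6+9=3, -6+12=6
a = -5: -5+-5=-10, -5+4=-1, -5+6=1, -5+9=4, -5+12=7
a = 4: 4+4=8, 4+6=10, 4+9=13, 4+12=16
a = 6: 6+6=12, 6+9=15, 6+12=18
a = 9: 9+9=18, 9+12=21
a = 12: 12+12=24
Distinct sums: {-12, -11, -10, -2, -1, 0, 1, 3, 4, 6, 7, 8, 10, 12, 13, 15, 16, 18, 21, 24}
|A + A| = 20

|A + A| = 20


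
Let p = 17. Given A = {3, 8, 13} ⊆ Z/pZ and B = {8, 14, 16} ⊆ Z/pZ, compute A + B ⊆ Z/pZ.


Work in Z/17Z: reduce every sum a + b modulo 17.
Enumerate all 9 pairs:
a = 3: 3+8=11, 3+14=0, 3+16=2
a = 8: 8+8=16, 8+14=5, 8+16=7
a = 13: 13+8=4, 13+14=10, 13+16=12
Distinct residues collected: {0, 2, 4, 5, 7, 10, 11, 12, 16}
|A + B| = 9 (out of 17 total residues).

A + B = {0, 2, 4, 5, 7, 10, 11, 12, 16}


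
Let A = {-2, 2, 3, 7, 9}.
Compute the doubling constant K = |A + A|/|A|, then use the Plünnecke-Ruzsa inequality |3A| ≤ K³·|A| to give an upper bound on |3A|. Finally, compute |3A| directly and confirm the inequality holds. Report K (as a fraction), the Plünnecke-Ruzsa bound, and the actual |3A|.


|A| = 5.
Step 1: Compute A + A by enumerating all 25 pairs.
A + A = {-4, 0, 1, 4, 5, 6, 7, 9, 10, 11, 12, 14, 16, 18}, so |A + A| = 14.
Step 2: Doubling constant K = |A + A|/|A| = 14/5 = 14/5 ≈ 2.8000.
Step 3: Plünnecke-Ruzsa gives |3A| ≤ K³·|A| = (2.8000)³ · 5 ≈ 109.7600.
Step 4: Compute 3A = A + A + A directly by enumerating all triples (a,b,c) ∈ A³; |3A| = 26.
Step 5: Check 26 ≤ 109.7600? Yes ✓.

K = 14/5, Plünnecke-Ruzsa bound K³|A| ≈ 109.7600, |3A| = 26, inequality holds.


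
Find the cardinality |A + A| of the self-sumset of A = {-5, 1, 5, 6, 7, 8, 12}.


A + A = {a + a' : a, a' ∈ A}; |A| = 7.
General bounds: 2|A| - 1 ≤ |A + A| ≤ |A|(|A|+1)/2, i.e. 13 ≤ |A + A| ≤ 28.
Lower bound 2|A|-1 is attained iff A is an arithmetic progression.
Enumerate sums a + a' for a ≤ a' (symmetric, so this suffices):
a = -5: -5+-5=-10, -5+1=-4, -5+5=0, -5+6=1, -5+7=2, -5+8=3, -5+12=7
a = 1: 1+1=2, 1+5=6, 1+6=7, 1+7=8, 1+8=9, 1+12=13
a = 5: 5+5=10, 5+6=11, 5+7=12, 5+8=13, 5+12=17
a = 6: 6+6=12, 6+7=13, 6+8=14, 6+12=18
a = 7: 7+7=14, 7+8=15, 7+12=19
a = 8: 8+8=16, 8+12=20
a = 12: 12+12=24
Distinct sums: {-10, -4, 0, 1, 2, 3, 6, 7, 8, 9, 10, 11, 12, 13, 14, 15, 16, 17, 18, 19, 20, 24}
|A + A| = 22

|A + A| = 22


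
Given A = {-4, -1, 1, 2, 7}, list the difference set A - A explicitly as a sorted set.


A - A = {a - a' : a, a' ∈ A}.
Compute a - a' for each ordered pair (a, a'):
a = -4: -4--4=0, -4--1=-3, -4-1=-5, -4-2=-6, -4-7=-11
a = -1: -1--4=3, -1--1=0, -1-1=-2, -1-2=-3, -1-7=-8
a = 1: 1--4=5, 1--1=2, 1-1=0, 1-2=-1, 1-7=-6
a = 2: 2--4=6, 2--1=3, 2-1=1, 2-2=0, 2-7=-5
a = 7: 7--4=11, 7--1=8, 7-1=6, 7-2=5, 7-7=0
Collecting distinct values (and noting 0 appears from a-a):
A - A = {-11, -8, -6, -5, -3, -2, -1, 0, 1, 2, 3, 5, 6, 8, 11}
|A - A| = 15

A - A = {-11, -8, -6, -5, -3, -2, -1, 0, 1, 2, 3, 5, 6, 8, 11}


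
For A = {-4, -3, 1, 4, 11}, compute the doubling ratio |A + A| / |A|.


|A| = 5.
Compute A + A by enumerating all 25 pairs.
A + A = {-8, -7, -6, -3, -2, 0, 1, 2, 5, 7, 8, 12, 15, 22}, so |A + A| = 14.
K = |A + A| / |A| = 14/5 (already in lowest terms) ≈ 2.8000.
Reference: AP of size 5 gives K = 9/5 ≈ 1.8000; a fully generic set of size 5 gives K ≈ 3.0000.

|A| = 5, |A + A| = 14, K = 14/5.


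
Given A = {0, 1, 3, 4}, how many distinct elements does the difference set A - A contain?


A - A = {a - a' : a, a' ∈ A}; |A| = 4.
Bounds: 2|A|-1 ≤ |A - A| ≤ |A|² - |A| + 1, i.e. 7 ≤ |A - A| ≤ 13.
Note: 0 ∈ A - A always (from a - a). The set is symmetric: if d ∈ A - A then -d ∈ A - A.
Enumerate nonzero differences d = a - a' with a > a' (then include -d):
Positive differences: {1, 2, 3, 4}
Full difference set: {0} ∪ (positive diffs) ∪ (negative diffs).
|A - A| = 1 + 2·4 = 9 (matches direct enumeration: 9).

|A - A| = 9


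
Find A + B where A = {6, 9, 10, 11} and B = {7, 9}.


A + B = {a + b : a ∈ A, b ∈ B}.
Enumerate all |A|·|B| = 4·2 = 8 pairs (a, b) and collect distinct sums.
a = 6: 6+7=13, 6+9=15
a = 9: 9+7=16, 9+9=18
a = 10: 10+7=17, 10+9=19
a = 11: 11+7=18, 11+9=20
Collecting distinct sums: A + B = {13, 15, 16, 17, 18, 19, 20}
|A + B| = 7

A + B = {13, 15, 16, 17, 18, 19, 20}


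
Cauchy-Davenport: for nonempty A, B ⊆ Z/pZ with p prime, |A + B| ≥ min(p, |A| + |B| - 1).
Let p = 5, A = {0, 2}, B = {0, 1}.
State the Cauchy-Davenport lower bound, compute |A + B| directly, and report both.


Cauchy-Davenport: |A + B| ≥ min(p, |A| + |B| - 1) for A, B nonempty in Z/pZ.
|A| = 2, |B| = 2, p = 5.
CD lower bound = min(5, 2 + 2 - 1) = min(5, 3) = 3.
Compute A + B mod 5 directly:
a = 0: 0+0=0, 0+1=1
a = 2: 2+0=2, 2+1=3
A + B = {0, 1, 2, 3}, so |A + B| = 4.
Verify: 4 ≥ 3? Yes ✓.

CD lower bound = 3, actual |A + B| = 4.


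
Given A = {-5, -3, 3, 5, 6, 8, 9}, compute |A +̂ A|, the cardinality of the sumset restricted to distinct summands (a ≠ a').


Restricted sumset: A +̂ A = {a + a' : a ∈ A, a' ∈ A, a ≠ a'}.
Equivalently, take A + A and drop any sum 2a that is achievable ONLY as a + a for a ∈ A (i.e. sums representable only with equal summands).
Enumerate pairs (a, a') with a < a' (symmetric, so each unordered pair gives one sum; this covers all a ≠ a'):
  -5 + -3 = -8
  -5 + 3 = -2
  -5 + 5 = 0
  -5 + 6 = 1
  -5 + 8 = 3
  -5 + 9 = 4
  -3 + 3 = 0
  -3 + 5 = 2
  -3 + 6 = 3
  -3 + 8 = 5
  -3 + 9 = 6
  3 + 5 = 8
  3 + 6 = 9
  3 + 8 = 11
  3 + 9 = 12
  5 + 6 = 11
  5 + 8 = 13
  5 + 9 = 14
  6 + 8 = 14
  6 + 9 = 15
  8 + 9 = 17
Collected distinct sums: {-8, -2, 0, 1, 2, 3, 4, 5, 6, 8, 9, 11, 12, 13, 14, 15, 17}
|A +̂ A| = 17
(Reference bound: |A +̂ A| ≥ 2|A| - 3 for |A| ≥ 2, with |A| = 7 giving ≥ 11.)

|A +̂ A| = 17


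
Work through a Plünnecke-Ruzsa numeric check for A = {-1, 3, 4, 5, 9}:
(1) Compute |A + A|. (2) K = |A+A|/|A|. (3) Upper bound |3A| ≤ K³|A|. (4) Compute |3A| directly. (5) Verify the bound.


|A| = 5.
Step 1: Compute A + A by enumerating all 25 pairs.
A + A = {-2, 2, 3, 4, 6, 7, 8, 9, 10, 12, 13, 14, 18}, so |A + A| = 13.
Step 2: Doubling constant K = |A + A|/|A| = 13/5 = 13/5 ≈ 2.6000.
Step 3: Plünnecke-Ruzsa gives |3A| ≤ K³·|A| = (2.6000)³ · 5 ≈ 87.8800.
Step 4: Compute 3A = A + A + A directly by enumerating all triples (a,b,c) ∈ A³; |3A| = 23.
Step 5: Check 23 ≤ 87.8800? Yes ✓.

K = 13/5, Plünnecke-Ruzsa bound K³|A| ≈ 87.8800, |3A| = 23, inequality holds.


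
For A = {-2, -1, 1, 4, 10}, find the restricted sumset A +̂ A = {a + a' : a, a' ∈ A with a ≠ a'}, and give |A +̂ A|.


Restricted sumset: A +̂ A = {a + a' : a ∈ A, a' ∈ A, a ≠ a'}.
Equivalently, take A + A and drop any sum 2a that is achievable ONLY as a + a for a ∈ A (i.e. sums representable only with equal summands).
Enumerate pairs (a, a') with a < a' (symmetric, so each unordered pair gives one sum; this covers all a ≠ a'):
  -2 + -1 = -3
  -2 + 1 = -1
  -2 + 4 = 2
  -2 + 10 = 8
  -1 + 1 = 0
  -1 + 4 = 3
  -1 + 10 = 9
  1 + 4 = 5
  1 + 10 = 11
  4 + 10 = 14
Collected distinct sums: {-3, -1, 0, 2, 3, 5, 8, 9, 11, 14}
|A +̂ A| = 10
(Reference bound: |A +̂ A| ≥ 2|A| - 3 for |A| ≥ 2, with |A| = 5 giving ≥ 7.)

|A +̂ A| = 10


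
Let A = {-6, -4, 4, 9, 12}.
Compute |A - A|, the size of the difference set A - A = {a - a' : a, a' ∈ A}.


A - A = {a - a' : a, a' ∈ A}; |A| = 5.
Bounds: 2|A|-1 ≤ |A - A| ≤ |A|² - |A| + 1, i.e. 9 ≤ |A - A| ≤ 21.
Note: 0 ∈ A - A always (from a - a). The set is symmetric: if d ∈ A - A then -d ∈ A - A.
Enumerate nonzero differences d = a - a' with a > a' (then include -d):
Positive differences: {2, 3, 5, 8, 10, 13, 15, 16, 18}
Full difference set: {0} ∪ (positive diffs) ∪ (negative diffs).
|A - A| = 1 + 2·9 = 19 (matches direct enumeration: 19).

|A - A| = 19


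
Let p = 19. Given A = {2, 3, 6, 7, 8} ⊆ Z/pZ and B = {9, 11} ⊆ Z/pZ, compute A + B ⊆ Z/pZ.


Work in Z/19Z: reduce every sum a + b modulo 19.
Enumerate all 10 pairs:
a = 2: 2+9=11, 2+11=13
a = 3: 3+9=12, 3+11=14
a = 6: 6+9=15, 6+11=17
a = 7: 7+9=16, 7+11=18
a = 8: 8+9=17, 8+11=0
Distinct residues collected: {0, 11, 12, 13, 14, 15, 16, 17, 18}
|A + B| = 9 (out of 19 total residues).

A + B = {0, 11, 12, 13, 14, 15, 16, 17, 18}


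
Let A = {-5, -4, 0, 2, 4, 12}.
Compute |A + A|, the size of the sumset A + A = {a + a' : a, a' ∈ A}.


A + A = {a + a' : a, a' ∈ A}; |A| = 6.
General bounds: 2|A| - 1 ≤ |A + A| ≤ |A|(|A|+1)/2, i.e. 11 ≤ |A + A| ≤ 21.
Lower bound 2|A|-1 is attained iff A is an arithmetic progression.
Enumerate sums a + a' for a ≤ a' (symmetric, so this suffices):
a = -5: -5+-5=-10, -5+-4=-9, -5+0=-5, -5+2=-3, -5+4=-1, -5+12=7
a = -4: -4+-4=-8, -4+0=-4, -4+2=-2, -4+4=0, -4+12=8
a = 0: 0+0=0, 0+2=2, 0+4=4, 0+12=12
a = 2: 2+2=4, 2+4=6, 2+12=14
a = 4: 4+4=8, 4+12=16
a = 12: 12+12=24
Distinct sums: {-10, -9, -8, -5, -4, -3, -2, -1, 0, 2, 4, 6, 7, 8, 12, 14, 16, 24}
|A + A| = 18

|A + A| = 18


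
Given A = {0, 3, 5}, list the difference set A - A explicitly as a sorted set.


A - A = {a - a' : a, a' ∈ A}.
Compute a - a' for each ordered pair (a, a'):
a = 0: 0-0=0, 0-3=-3, 0-5=-5
a = 3: 3-0=3, 3-3=0, 3-5=-2
a = 5: 5-0=5, 5-3=2, 5-5=0
Collecting distinct values (and noting 0 appears from a-a):
A - A = {-5, -3, -2, 0, 2, 3, 5}
|A - A| = 7

A - A = {-5, -3, -2, 0, 2, 3, 5}


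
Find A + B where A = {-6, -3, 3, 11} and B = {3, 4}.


A + B = {a + b : a ∈ A, b ∈ B}.
Enumerate all |A|·|B| = 4·2 = 8 pairs (a, b) and collect distinct sums.
a = -6: -6+3=-3, -6+4=-2
a = -3: -3+3=0, -3+4=1
a = 3: 3+3=6, 3+4=7
a = 11: 11+3=14, 11+4=15
Collecting distinct sums: A + B = {-3, -2, 0, 1, 6, 7, 14, 15}
|A + B| = 8

A + B = {-3, -2, 0, 1, 6, 7, 14, 15}


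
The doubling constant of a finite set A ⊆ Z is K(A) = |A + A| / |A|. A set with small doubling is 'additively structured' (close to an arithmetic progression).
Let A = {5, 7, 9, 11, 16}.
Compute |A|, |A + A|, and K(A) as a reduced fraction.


|A| = 5.
Compute A + A by enumerating all 25 pairs.
A + A = {10, 12, 14, 16, 18, 20, 21, 22, 23, 25, 27, 32}, so |A + A| = 12.
K = |A + A| / |A| = 12/5 (already in lowest terms) ≈ 2.4000.
Reference: AP of size 5 gives K = 9/5 ≈ 1.8000; a fully generic set of size 5 gives K ≈ 3.0000.

|A| = 5, |A + A| = 12, K = 12/5.


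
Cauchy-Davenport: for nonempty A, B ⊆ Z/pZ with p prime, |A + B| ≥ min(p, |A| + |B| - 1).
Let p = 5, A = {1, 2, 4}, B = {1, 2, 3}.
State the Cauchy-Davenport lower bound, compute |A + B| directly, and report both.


Cauchy-Davenport: |A + B| ≥ min(p, |A| + |B| - 1) for A, B nonempty in Z/pZ.
|A| = 3, |B| = 3, p = 5.
CD lower bound = min(5, 3 + 3 - 1) = min(5, 5) = 5.
Compute A + B mod 5 directly:
a = 1: 1+1=2, 1+2=3, 1+3=4
a = 2: 2+1=3, 2+2=4, 2+3=0
a = 4: 4+1=0, 4+2=1, 4+3=2
A + B = {0, 1, 2, 3, 4}, so |A + B| = 5.
Verify: 5 ≥ 5? Yes ✓.

CD lower bound = 5, actual |A + B| = 5.


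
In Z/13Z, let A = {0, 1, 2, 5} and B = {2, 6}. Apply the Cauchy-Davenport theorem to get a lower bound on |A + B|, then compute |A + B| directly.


Cauchy-Davenport: |A + B| ≥ min(p, |A| + |B| - 1) for A, B nonempty in Z/pZ.
|A| = 4, |B| = 2, p = 13.
CD lower bound = min(13, 4 + 2 - 1) = min(13, 5) = 5.
Compute A + B mod 13 directly:
a = 0: 0+2=2, 0+6=6
a = 1: 1+2=3, 1+6=7
a = 2: 2+2=4, 2+6=8
a = 5: 5+2=7, 5+6=11
A + B = {2, 3, 4, 6, 7, 8, 11}, so |A + B| = 7.
Verify: 7 ≥ 5? Yes ✓.

CD lower bound = 5, actual |A + B| = 7.


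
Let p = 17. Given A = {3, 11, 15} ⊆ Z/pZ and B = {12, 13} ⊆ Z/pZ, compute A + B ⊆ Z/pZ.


Work in Z/17Z: reduce every sum a + b modulo 17.
Enumerate all 6 pairs:
a = 3: 3+12=15, 3+13=16
a = 11: 11+12=6, 11+13=7
a = 15: 15+12=10, 15+13=11
Distinct residues collected: {6, 7, 10, 11, 15, 16}
|A + B| = 6 (out of 17 total residues).

A + B = {6, 7, 10, 11, 15, 16}


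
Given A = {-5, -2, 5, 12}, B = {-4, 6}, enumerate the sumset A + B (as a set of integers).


A + B = {a + b : a ∈ A, b ∈ B}.
Enumerate all |A|·|B| = 4·2 = 8 pairs (a, b) and collect distinct sums.
a = -5: -5+-4=-9, -5+6=1
a = -2: -2+-4=-6, -2+6=4
a = 5: 5+-4=1, 5+6=11
a = 12: 12+-4=8, 12+6=18
Collecting distinct sums: A + B = {-9, -6, 1, 4, 8, 11, 18}
|A + B| = 7

A + B = {-9, -6, 1, 4, 8, 11, 18}


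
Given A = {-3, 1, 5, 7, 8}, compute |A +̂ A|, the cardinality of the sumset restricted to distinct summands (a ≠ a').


Restricted sumset: A +̂ A = {a + a' : a ∈ A, a' ∈ A, a ≠ a'}.
Equivalently, take A + A and drop any sum 2a that is achievable ONLY as a + a for a ∈ A (i.e. sums representable only with equal summands).
Enumerate pairs (a, a') with a < a' (symmetric, so each unordered pair gives one sum; this covers all a ≠ a'):
  -3 + 1 = -2
  -3 + 5 = 2
  -3 + 7 = 4
  -3 + 8 = 5
  1 + 5 = 6
  1 + 7 = 8
  1 + 8 = 9
  5 + 7 = 12
  5 + 8 = 13
  7 + 8 = 15
Collected distinct sums: {-2, 2, 4, 5, 6, 8, 9, 12, 13, 15}
|A +̂ A| = 10
(Reference bound: |A +̂ A| ≥ 2|A| - 3 for |A| ≥ 2, with |A| = 5 giving ≥ 7.)

|A +̂ A| = 10


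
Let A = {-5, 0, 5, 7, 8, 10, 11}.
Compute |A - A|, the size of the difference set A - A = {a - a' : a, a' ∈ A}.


A - A = {a - a' : a, a' ∈ A}; |A| = 7.
Bounds: 2|A|-1 ≤ |A - A| ≤ |A|² - |A| + 1, i.e. 13 ≤ |A - A| ≤ 43.
Note: 0 ∈ A - A always (from a - a). The set is symmetric: if d ∈ A - A then -d ∈ A - A.
Enumerate nonzero differences d = a - a' with a > a' (then include -d):
Positive differences: {1, 2, 3, 4, 5, 6, 7, 8, 10, 11, 12, 13, 15, 16}
Full difference set: {0} ∪ (positive diffs) ∪ (negative diffs).
|A - A| = 1 + 2·14 = 29 (matches direct enumeration: 29).

|A - A| = 29


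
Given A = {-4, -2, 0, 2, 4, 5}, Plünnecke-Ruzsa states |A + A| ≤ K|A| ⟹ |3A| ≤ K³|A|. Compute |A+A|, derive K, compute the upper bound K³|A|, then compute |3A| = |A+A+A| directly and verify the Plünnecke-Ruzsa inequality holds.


|A| = 6.
Step 1: Compute A + A by enumerating all 36 pairs.
A + A = {-8, -6, -4, -2, 0, 1, 2, 3, 4, 5, 6, 7, 8, 9, 10}, so |A + A| = 15.
Step 2: Doubling constant K = |A + A|/|A| = 15/6 = 15/6 ≈ 2.5000.
Step 3: Plünnecke-Ruzsa gives |3A| ≤ K³·|A| = (2.5000)³ · 6 ≈ 93.7500.
Step 4: Compute 3A = A + A + A directly by enumerating all triples (a,b,c) ∈ A³; |3A| = 24.
Step 5: Check 24 ≤ 93.7500? Yes ✓.

K = 15/6, Plünnecke-Ruzsa bound K³|A| ≈ 93.7500, |3A| = 24, inequality holds.
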